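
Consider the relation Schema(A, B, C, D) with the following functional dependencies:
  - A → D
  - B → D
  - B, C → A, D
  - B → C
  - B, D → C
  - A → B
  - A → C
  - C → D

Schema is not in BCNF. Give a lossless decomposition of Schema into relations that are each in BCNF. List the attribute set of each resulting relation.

Candidate keys of the original relation: {A}, {B}.
Within {A, B, C, D}: {C}⁺ ∩ {A, B, C, D} = {C, D}, not the whole set, so C → D violates BCNF; decompose into {C, D} and {A, B, C}.
{C, D}: every determinant is a superkey — BCNF.
{A, B, C}: every determinant is a superkey — BCNF.

{A, B, C}; {C, D}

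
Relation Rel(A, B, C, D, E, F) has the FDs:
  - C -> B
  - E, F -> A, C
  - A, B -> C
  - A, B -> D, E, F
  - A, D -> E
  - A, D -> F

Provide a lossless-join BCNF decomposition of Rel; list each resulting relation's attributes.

{A, C, D, E, F}; {B, C}

Candidate keys of the original relation: {A, B}, {A, C}, {A, D}, {E, F}.
{A, B, C, D, E, F}: {C} determines {B, C} here but is not a superkey — split on C -> B, giving {B, C} and {A, C, D, E, F}.
{B, C} is in BCNF.
{A, C, D, E, F} is in BCNF.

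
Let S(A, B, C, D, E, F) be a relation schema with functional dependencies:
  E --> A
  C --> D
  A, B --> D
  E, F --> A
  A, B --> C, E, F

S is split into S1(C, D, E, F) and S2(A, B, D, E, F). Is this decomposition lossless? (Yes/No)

Common attributes: {D, E, F}; their closure is {A, D, E, F}.
S1 ⊄ {A, D, E, F} and S2 ⊄ {A, D, E, F}, so the split is lossy.

No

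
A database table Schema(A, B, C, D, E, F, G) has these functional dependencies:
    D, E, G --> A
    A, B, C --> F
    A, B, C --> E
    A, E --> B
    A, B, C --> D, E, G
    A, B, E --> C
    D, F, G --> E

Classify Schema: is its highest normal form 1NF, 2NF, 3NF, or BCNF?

Candidate keys: {A, B, C}, {A, E}, {D, E, G}, {D, F, G}. Prime attributes: {A, B, C, D, E, F, G}.
Every FD has a superkey on the left, so the relation is in BCNF.

BCNF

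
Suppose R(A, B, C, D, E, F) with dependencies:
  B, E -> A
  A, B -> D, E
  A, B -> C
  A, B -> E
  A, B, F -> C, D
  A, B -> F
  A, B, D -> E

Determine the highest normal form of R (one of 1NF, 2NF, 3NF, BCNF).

BCNF

Candidate keys: {A, B}, {B, E}. Prime attributes: {A, B, E}.
The left-hand side of every FD is a superkey, so BCNF is satisfied.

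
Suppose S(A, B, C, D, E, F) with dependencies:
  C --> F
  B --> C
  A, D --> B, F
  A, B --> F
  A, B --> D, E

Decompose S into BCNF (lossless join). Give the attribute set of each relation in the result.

Candidate keys of the original relation: {A, B}, {A, D}.
In {A, B, C, D, E, F}, {C} is not a superkey ({C}⁺ restricted to this set is {C, F}), so split on C --> F into {C, F} and {A, B, C, D, E}.
{C, F} has no BCNF violation.
In {A, B, C, D, E}, {B} is not a superkey ({B}⁺ restricted to this set is {B, C}), so split on B --> C into {B, C} and {A, B, D, E}.
{B, C} has no BCNF violation.
{A, B, D, E} has no BCNF violation.

{A, B, D, E}; {B, C}; {C, F}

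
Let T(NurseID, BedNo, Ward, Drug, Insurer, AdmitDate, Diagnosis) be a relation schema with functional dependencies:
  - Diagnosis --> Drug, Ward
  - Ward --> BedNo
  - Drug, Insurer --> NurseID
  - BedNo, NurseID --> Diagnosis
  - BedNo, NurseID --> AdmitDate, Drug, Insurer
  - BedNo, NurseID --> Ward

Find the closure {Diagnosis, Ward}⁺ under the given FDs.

{BedNo, Diagnosis, Drug, Ward}

Start with {Diagnosis, Ward}.
Diagnosis --> Drug, Ward applies; add {Drug} → now {Diagnosis, Drug, Ward}.
Ward --> BedNo applies; add {BedNo} → now {BedNo, Diagnosis, Drug, Ward}.
No further FD applies.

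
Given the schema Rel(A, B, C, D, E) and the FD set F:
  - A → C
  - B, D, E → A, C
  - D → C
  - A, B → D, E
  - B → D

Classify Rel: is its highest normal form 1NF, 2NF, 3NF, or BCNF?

1NF

Candidate keys: {A, B}, {B, E}. Prime attributes: {A, B, E}.
For A → C we have {A}⁺ = {A, C}; {A} is not a superkey, so BCNF fails.
A → C determines the non-prime attribute {C} from a non-superkey — 3NF is violated.
The proper key subset {A} of {A, B} determines non-prime {C}, so the relation is not even in 2NF.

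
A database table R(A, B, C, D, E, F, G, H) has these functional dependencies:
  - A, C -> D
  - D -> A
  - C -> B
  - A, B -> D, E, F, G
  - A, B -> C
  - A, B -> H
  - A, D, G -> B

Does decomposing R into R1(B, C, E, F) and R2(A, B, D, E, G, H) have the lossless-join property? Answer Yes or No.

R1 ∩ R2 = {B, E}; its closure under F is {B, E}.
Neither R1 nor R2 is contained in that closure, so the decomposition is lossy.

No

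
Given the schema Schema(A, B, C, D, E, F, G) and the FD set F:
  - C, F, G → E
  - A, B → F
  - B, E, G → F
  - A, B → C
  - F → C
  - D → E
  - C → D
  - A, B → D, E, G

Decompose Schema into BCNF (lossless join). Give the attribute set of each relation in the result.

Candidate key of the original relation: {A, B}.
Within {A, B, C, D, E, F, G}: {C, F, G}⁺ ∩ {A, B, C, D, E, F, G} = {C, D, E, F, G}, not the whole set, so C, F, G → D, E violates BCNF; decompose into {C, D, E, F, G} and {A, B, C, F, G}.
Within {C, D, E, F, G}: {F}⁺ ∩ {C, D, E, F, G} = {C, D, E, F}, not the whole set, so F → C, D, E violates BCNF; decompose into {C, D, E, F} and {F, G}.
Within {C, D, E, F}: {D}⁺ ∩ {C, D, E, F} = {D, E}, not the whole set, so D → E violates BCNF; decompose into {D, E} and {C, D, F}.
{D, E}: every determinant is a superkey — BCNF.
Within {C, D, F}: {C}⁺ ∩ {C, D, F} = {C, D}, not the whole set, so C → D violates BCNF; decompose into {C, D} and {C, F}.
{C, D}: every determinant is a superkey — BCNF.
{C, F}: every determinant is a superkey — BCNF.
{F, G}: every determinant is a superkey — BCNF.
Within {A, B, C, F, G}: {F}⁺ ∩ {A, B, C, F, G} = {C, F}, not the whole set, so F → C violates BCNF; decompose into {C, F} and {A, B, F, G}.
{C, F}: every determinant is a superkey — BCNF.
{A, B, F, G}: every determinant is a superkey — BCNF.

{A, B, F, G}; {C, D}; {C, F}; {D, E}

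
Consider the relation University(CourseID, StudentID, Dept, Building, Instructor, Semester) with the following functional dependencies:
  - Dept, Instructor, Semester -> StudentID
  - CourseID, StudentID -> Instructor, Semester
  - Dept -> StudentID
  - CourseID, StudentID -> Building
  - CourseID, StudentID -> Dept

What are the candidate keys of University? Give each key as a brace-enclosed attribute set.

{CourseID, Dept}, {CourseID, StudentID}

No FD produces {CourseID}, so it must be in every candidate key.
{CourseID, Dept}⁺ = {Building, CourseID, Dept, Instructor, Semester, StudentID}, which is every attribute, so {CourseID, Dept} is a candidate key.
{CourseID, StudentID}⁺ = {Building, CourseID, Dept, Instructor, Semester, StudentID}, which is every attribute, so {CourseID, StudentID} is a candidate key.
Any other superkey properly contains one of these, so there are no further candidate keys.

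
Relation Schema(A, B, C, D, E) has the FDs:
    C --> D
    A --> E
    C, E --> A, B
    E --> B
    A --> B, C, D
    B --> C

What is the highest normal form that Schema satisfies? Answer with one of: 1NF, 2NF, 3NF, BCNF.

Candidate keys: {A}, {E}. Prime attributes: {A, E}.
C --> D: {C}⁺ = {C, D}, which is not all of the attributes, so the left side is not a superkey — BCNF is violated.
Because {D} is non-prime and the left side of C --> D is not a superkey, the relation is not in 3NF.
Every candidate key is a single attribute, so no partial dependency is possible; 2NF holds.

2NF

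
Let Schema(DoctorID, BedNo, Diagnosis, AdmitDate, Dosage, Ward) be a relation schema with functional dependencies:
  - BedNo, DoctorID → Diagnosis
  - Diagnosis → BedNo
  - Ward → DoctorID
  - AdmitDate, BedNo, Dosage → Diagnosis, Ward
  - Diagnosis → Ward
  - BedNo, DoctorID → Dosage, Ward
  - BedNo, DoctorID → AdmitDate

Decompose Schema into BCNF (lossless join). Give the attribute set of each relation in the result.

{AdmitDate, BedNo, Diagnosis, Dosage, Ward}; {DoctorID, Ward}

Candidate keys of the original relation: {AdmitDate, BedNo, Dosage}, {BedNo, DoctorID}, {BedNo, Ward}, {Diagnosis}.
In {AdmitDate, BedNo, Diagnosis, DoctorID, Dosage, Ward}, {Ward} is not a superkey ({Ward}⁺ restricted to this set is {DoctorID, Ward}), so split on Ward → DoctorID into {DoctorID, Ward} and {AdmitDate, BedNo, Diagnosis, Dosage, Ward}.
{DoctorID, Ward} has no BCNF violation.
{AdmitDate, BedNo, Diagnosis, Dosage, Ward} has no BCNF violation.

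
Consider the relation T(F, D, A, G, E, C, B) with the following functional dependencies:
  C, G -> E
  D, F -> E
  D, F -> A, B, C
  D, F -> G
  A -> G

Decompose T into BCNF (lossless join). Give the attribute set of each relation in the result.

{A, B, C, D, F}; {A, G}; {C, E, G}

Candidate key of the original relation: {D, F}.
In {A, B, C, D, E, F, G}, {C, G} is not a superkey ({C, G}⁺ restricted to this set is {C, E, G}), so split on C, G -> E into {C, E, G} and {A, B, C, D, F, G}.
{C, E, G} has no BCNF violation.
In {A, B, C, D, F, G}, {A} is not a superkey ({A}⁺ restricted to this set is {A, G}), so split on A -> G into {A, G} and {A, B, C, D, F}.
{A, G} has no BCNF violation.
{A, B, C, D, F} has no BCNF violation.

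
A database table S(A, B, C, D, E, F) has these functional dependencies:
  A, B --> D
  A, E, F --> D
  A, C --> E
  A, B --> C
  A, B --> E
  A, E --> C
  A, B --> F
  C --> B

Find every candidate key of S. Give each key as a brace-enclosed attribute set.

{A, B}, {A, C}, {A, E}

Attributes never on any right-hand side: {A} — every candidate key must contain it.
{A, B} is a candidate key since {A, B}⁺ = {A, B, C, D, E, F} covers every attribute.
{A, C} is a candidate key since {A, C}⁺ = {A, B, C, D, E, F} covers every attribute.
{A, E} is a candidate key since {A, E}⁺ = {A, B, C, D, E, F} covers every attribute.
Any other superkey properly contains one of these, so there are no further candidate keys.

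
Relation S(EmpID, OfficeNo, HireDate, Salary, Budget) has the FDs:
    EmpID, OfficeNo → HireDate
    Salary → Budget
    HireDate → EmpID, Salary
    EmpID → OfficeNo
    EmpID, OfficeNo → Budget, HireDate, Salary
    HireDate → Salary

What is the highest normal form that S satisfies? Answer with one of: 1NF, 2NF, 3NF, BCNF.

2NF

Candidate keys: {EmpID}, {HireDate}. Prime attributes: {EmpID, HireDate}.
For Salary → Budget we have {Salary}⁺ = {Budget, Salary}; {Salary} is not a superkey, so BCNF fails.
Because {Budget} is non-prime and the left side of Salary → Budget is not a superkey, the relation is not in 3NF.
With only single-attribute keys there can be no partial dependency, so 2NF holds.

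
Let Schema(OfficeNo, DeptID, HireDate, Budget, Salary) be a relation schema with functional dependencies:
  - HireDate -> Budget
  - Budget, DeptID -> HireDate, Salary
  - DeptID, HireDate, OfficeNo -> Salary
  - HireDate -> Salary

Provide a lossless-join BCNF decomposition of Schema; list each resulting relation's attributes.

Candidate keys of the original relation: {Budget, DeptID, OfficeNo}, {DeptID, HireDate, OfficeNo}.
{Budget, DeptID, HireDate, OfficeNo, Salary}: {HireDate} determines {Budget, HireDate, Salary} here but is not a superkey — split on HireDate -> Budget, Salary, giving {Budget, HireDate, Salary} and {DeptID, HireDate, OfficeNo}.
{Budget, HireDate, Salary} is in BCNF.
{DeptID, HireDate, OfficeNo} is in BCNF.

{Budget, HireDate, Salary}; {DeptID, HireDate, OfficeNo}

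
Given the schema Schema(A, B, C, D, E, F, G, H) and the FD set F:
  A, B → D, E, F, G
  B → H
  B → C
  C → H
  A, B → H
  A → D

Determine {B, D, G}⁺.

Start with {B, D, G}.
B → H applies; add {H} → now {B, D, G, H}.
B → C applies; add {C} → now {B, C, D, G, H}.
No further FD applies.

{B, C, D, G, H}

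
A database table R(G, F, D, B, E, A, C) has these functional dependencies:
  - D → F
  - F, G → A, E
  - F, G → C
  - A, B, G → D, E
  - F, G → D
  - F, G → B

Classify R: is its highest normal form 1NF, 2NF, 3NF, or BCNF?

Candidate keys: {A, B, G}, {D, G}, {F, G}. Prime attributes: {A, B, D, F, G}.
D → F breaks BCNF: {D}⁺ = {D, F}, so {D} is not a superkey.
But every attribute on its right side ({F}) is prime, and the same holds for every other non-superkey FD, so 3NF still holds.

3NF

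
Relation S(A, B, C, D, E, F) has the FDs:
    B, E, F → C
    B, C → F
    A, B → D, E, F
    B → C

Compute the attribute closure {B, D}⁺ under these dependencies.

{B, C, D, F}

Start with {B, D}.
B → C applies; add {C} → now {B, C, D}.
B, C → F applies; add {F} → now {B, C, D, F}.
No further FD applies.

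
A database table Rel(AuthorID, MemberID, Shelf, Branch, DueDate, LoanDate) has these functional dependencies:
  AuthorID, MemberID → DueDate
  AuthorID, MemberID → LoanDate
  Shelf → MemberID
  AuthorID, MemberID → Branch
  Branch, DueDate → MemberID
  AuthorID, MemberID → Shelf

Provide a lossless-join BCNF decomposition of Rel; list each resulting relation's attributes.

Candidate keys of the original relation: {AuthorID, Branch, DueDate}, {AuthorID, MemberID}, {AuthorID, Shelf}.
In {AuthorID, Branch, DueDate, LoanDate, MemberID, Shelf}, {Shelf} is not a superkey ({Shelf}⁺ restricted to this set is {MemberID, Shelf}), so split on Shelf → MemberID into {MemberID, Shelf} and {AuthorID, Branch, DueDate, LoanDate, Shelf}.
{MemberID, Shelf}: every determinant is a superkey — BCNF.
{AuthorID, Branch, DueDate, LoanDate, Shelf}: every determinant is a superkey — BCNF.

{AuthorID, Branch, DueDate, LoanDate, Shelf}; {MemberID, Shelf}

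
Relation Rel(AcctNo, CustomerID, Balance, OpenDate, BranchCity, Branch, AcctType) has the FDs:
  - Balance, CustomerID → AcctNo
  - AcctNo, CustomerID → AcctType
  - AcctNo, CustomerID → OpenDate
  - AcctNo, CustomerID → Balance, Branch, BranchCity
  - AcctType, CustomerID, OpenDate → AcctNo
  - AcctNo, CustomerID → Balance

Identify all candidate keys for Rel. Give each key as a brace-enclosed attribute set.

{AcctNo, CustomerID}, {AcctType, CustomerID, OpenDate}, {Balance, CustomerID}

{CustomerID} never appears on the right of any FD, so every key must include it.
{AcctNo, CustomerID}⁺ = {AcctNo, AcctType, Balance, Branch, BranchCity, CustomerID, OpenDate} — all of the relation — so {AcctNo, CustomerID} is a candidate key.
{Balance, CustomerID}⁺ = {AcctNo, AcctType, Balance, Branch, BranchCity, CustomerID, OpenDate} — all of the relation — so {Balance, CustomerID} is a candidate key.
{AcctType, CustomerID, OpenDate}⁺ = {AcctNo, AcctType, Balance, Branch, BranchCity, CustomerID, OpenDate} — all of the relation — so {AcctType, CustomerID, OpenDate} is a candidate key.
No proper subset of any of these is a key, and no other minimal superkey exists.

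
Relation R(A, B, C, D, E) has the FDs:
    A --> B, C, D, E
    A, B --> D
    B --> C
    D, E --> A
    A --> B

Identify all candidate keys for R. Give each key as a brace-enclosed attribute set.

{A}⁺ = {A, B, C, D, E} — all of the relation — so {A} is a candidate key.
{D, E}⁺ = {A, B, C, D, E} — all of the relation — so {D, E} is a candidate key.
No proper subset of any of these is a key, and no other minimal superkey exists.

{A}, {D, E}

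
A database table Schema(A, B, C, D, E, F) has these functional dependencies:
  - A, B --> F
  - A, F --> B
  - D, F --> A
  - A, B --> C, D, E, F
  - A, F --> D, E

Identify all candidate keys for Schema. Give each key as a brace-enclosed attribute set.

{A, B}⁺ = {A, B, C, D, E, F}, which is every attribute, so {A, B} is a candidate key.
{A, F}⁺ = {A, B, C, D, E, F}, which is every attribute, so {A, F} is a candidate key.
{D, F}⁺ = {A, B, C, D, E, F}, which is every attribute, so {D, F} is a candidate key.
These are minimal and exhaustive — every other superkey contains one of them.

{A, B}, {A, F}, {D, F}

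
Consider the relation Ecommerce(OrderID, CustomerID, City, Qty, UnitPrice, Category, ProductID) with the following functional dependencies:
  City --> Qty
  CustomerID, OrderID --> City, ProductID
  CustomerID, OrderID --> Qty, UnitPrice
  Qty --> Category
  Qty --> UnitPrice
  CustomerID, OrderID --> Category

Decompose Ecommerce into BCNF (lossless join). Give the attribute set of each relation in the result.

{Category, Qty, UnitPrice}; {City, CustomerID, OrderID, ProductID}; {City, Qty}

Candidate key of the original relation: {CustomerID, OrderID}.
In {Category, City, CustomerID, OrderID, ProductID, Qty, UnitPrice}, {City} is not a superkey ({City}⁺ restricted to this set is {Category, City, Qty, UnitPrice}), so split on City --> Category, Qty, UnitPrice into {Category, City, Qty, UnitPrice} and {City, CustomerID, OrderID, ProductID}.
In {Category, City, Qty, UnitPrice}, {Qty} is not a superkey ({Qty}⁺ restricted to this set is {Category, Qty, UnitPrice}), so split on Qty --> Category, UnitPrice into {Category, Qty, UnitPrice} and {City, Qty}.
{Category, Qty, UnitPrice}: every determinant is a superkey — BCNF.
{City, Qty}: every determinant is a superkey — BCNF.
{City, CustomerID, OrderID, ProductID}: every determinant is a superkey — BCNF.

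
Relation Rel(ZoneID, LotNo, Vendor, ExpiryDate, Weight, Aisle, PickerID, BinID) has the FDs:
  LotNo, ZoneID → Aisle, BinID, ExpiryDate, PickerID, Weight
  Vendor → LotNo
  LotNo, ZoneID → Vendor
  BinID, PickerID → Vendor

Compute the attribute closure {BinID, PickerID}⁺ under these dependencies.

{BinID, LotNo, PickerID, Vendor}

Start with {BinID, PickerID}.
BinID, PickerID → Vendor applies; add {Vendor} → now {BinID, PickerID, Vendor}.
Vendor → LotNo applies; add {LotNo} → now {BinID, LotNo, PickerID, Vendor}.
No further FD applies.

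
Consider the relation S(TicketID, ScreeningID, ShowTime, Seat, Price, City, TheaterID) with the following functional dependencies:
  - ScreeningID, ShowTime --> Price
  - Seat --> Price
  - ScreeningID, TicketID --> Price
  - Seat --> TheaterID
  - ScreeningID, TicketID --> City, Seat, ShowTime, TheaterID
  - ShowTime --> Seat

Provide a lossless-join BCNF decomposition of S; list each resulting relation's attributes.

{City, ScreeningID, ShowTime, TicketID}; {Price, Seat, TheaterID}; {Seat, ShowTime}

Candidate key of the original relation: {ScreeningID, TicketID}.
Within {City, Price, ScreeningID, Seat, ShowTime, TheaterID, TicketID}: {ScreeningID, ShowTime}⁺ ∩ {City, Price, ScreeningID, Seat, ShowTime, TheaterID, TicketID} = {Price, ScreeningID, Seat, ShowTime, TheaterID}, not the whole set, so ScreeningID, ShowTime --> Price, Seat, TheaterID violates BCNF; decompose into {Price, ScreeningID, Seat, ShowTime, TheaterID} and {City, ScreeningID, ShowTime, TicketID}.
Within {Price, ScreeningID, Seat, ShowTime, TheaterID}: {Seat}⁺ ∩ {Price, ScreeningID, Seat, ShowTime, TheaterID} = {Price, Seat, TheaterID}, not the whole set, so Seat --> Price, TheaterID violates BCNF; decompose into {Price, Seat, TheaterID} and {ScreeningID, Seat, ShowTime}.
{Price, Seat, TheaterID} is in BCNF.
Within {ScreeningID, Seat, ShowTime}: {ShowTime}⁺ ∩ {ScreeningID, Seat, ShowTime} = {Seat, ShowTime}, not the whole set, so ShowTime --> Seat violates BCNF; decompose into {Seat, ShowTime} and {ScreeningID, ShowTime}.
{Seat, ShowTime} is in BCNF.
{ScreeningID, ShowTime} is in BCNF.
{City, ScreeningID, ShowTime, TicketID} is in BCNF.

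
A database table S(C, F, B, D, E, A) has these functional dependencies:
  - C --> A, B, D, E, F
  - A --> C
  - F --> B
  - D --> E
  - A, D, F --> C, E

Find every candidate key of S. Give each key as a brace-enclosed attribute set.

{A}⁺ = {A, B, C, D, E, F}, which is every attribute, so {A} is a candidate key.
{C}⁺ = {A, B, C, D, E, F}, which is every attribute, so {C} is a candidate key.
No proper subset of any of these is a key, and no other minimal superkey exists.

{A}, {C}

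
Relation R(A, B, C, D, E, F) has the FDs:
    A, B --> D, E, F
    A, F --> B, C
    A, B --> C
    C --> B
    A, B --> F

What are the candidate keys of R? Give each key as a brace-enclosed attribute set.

{A, B}, {A, C}, {A, F}

Attributes never on any right-hand side: {A} — every candidate key must contain it.
{A, B}⁺ = {A, B, C, D, E, F} — all of the relation — so {A, B} is a candidate key.
{A, C}⁺ = {A, B, C, D, E, F} — all of the relation — so {A, C} is a candidate key.
{A, F}⁺ = {A, B, C, D, E, F} — all of the relation — so {A, F} is a candidate key.
No proper subset of any of these is a key, and no other minimal superkey exists.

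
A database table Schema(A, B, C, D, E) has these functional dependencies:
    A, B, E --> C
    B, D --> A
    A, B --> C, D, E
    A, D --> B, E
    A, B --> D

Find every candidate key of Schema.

{A, B}, {A, D}, {B, D}

Closure of {A, B} is {A, B, C, D, E}, the whole schema; {A, B} is a candidate key.
Closure of {A, D} is {A, B, C, D, E}, the whole schema; {A, D} is a candidate key.
Closure of {B, D} is {A, B, C, D, E}, the whole schema; {B, D} is a candidate key.
No proper subset of any of these is a key, and no other minimal superkey exists.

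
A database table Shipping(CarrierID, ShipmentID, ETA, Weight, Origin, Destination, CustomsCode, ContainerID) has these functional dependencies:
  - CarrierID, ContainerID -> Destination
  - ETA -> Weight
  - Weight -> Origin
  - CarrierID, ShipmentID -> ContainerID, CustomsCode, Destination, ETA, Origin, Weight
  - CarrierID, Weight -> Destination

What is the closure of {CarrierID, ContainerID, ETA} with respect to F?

Start with {CarrierID, ContainerID, ETA}.
CarrierID, ContainerID -> Destination applies; add {Destination} → now {CarrierID, ContainerID, Destination, ETA}.
ETA -> Weight applies; add {Weight} → now {CarrierID, ContainerID, Destination, ETA, Weight}.
Weight -> Origin applies; add {Origin} → now {CarrierID, ContainerID, Destination, ETA, Origin, Weight}.
No further FD applies.

{CarrierID, ContainerID, Destination, ETA, Origin, Weight}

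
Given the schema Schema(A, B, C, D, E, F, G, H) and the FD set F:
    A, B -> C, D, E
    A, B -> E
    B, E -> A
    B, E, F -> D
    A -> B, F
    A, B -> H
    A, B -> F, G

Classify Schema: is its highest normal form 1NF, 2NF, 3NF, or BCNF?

BCNF

Candidate keys: {A}, {B, E}. Prime attributes: {A, B, E}.
The left-hand side of every FD is a superkey, so BCNF is satisfied.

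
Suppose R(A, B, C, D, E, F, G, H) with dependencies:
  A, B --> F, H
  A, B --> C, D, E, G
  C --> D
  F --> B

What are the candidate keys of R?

{A, B}, {A, F}

No FD produces {A}, so it must be in every candidate key.
Closure of {A, B} is {A, B, C, D, E, F, G, H}, the whole schema; {A, B} is a candidate key.
Closure of {A, F} is {A, B, C, D, E, F, G, H}, the whole schema; {A, F} is a candidate key.
These are minimal and exhaustive — every other superkey contains one of them.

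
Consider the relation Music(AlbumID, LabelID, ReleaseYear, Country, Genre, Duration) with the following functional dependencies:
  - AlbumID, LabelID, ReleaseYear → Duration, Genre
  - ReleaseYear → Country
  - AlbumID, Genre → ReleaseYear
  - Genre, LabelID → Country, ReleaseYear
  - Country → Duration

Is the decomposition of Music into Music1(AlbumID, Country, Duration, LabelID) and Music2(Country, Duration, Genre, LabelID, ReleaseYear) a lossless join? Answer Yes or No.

No

Common attributes: {Country, Duration, LabelID}; their closure is {Country, Duration, LabelID}.
Music1 ⊄ {Country, Duration, LabelID} and Music2 ⊄ {Country, Duration, LabelID}, so the split is lossy.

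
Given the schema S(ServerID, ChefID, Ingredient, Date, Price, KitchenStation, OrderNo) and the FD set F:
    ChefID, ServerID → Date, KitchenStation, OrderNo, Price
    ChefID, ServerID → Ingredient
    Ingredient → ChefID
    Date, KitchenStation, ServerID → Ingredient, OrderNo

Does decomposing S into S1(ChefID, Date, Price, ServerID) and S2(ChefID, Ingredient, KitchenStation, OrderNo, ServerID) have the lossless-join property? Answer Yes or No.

The shared attributes are {ChefID, ServerID} and {ChefID, ServerID}⁺ = {ChefID, Date, Ingredient, KitchenStation, OrderNo, Price, ServerID}.
S1 is contained in that closure, so S1 ∩ S2 → S1 holds and the join is lossless.

Yes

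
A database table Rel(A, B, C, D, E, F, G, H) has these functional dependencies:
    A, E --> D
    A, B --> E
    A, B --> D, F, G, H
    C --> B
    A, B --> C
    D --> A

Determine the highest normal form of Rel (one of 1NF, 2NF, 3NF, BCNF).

Candidate keys: {A, B}, {A, C}, {B, D}, {C, D}. Prime attributes: {A, B, C, D}.
A, E --> D breaks BCNF: {A, E}⁺ = {A, D, E}, so {A, E} is not a superkey.
But every attribute on its right side ({D}) is prime, and the same holds for every other non-superkey FD, so 3NF still holds.

3NF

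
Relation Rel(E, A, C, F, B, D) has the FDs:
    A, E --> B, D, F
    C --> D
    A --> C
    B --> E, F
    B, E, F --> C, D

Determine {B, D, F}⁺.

{B, C, D, E, F}

Start with {B, D, F}.
B --> E, F applies; add {E} → now {B, D, E, F}.
B, E, F --> C, D applies; add {C} → now {B, C, D, E, F}.
No further FD applies.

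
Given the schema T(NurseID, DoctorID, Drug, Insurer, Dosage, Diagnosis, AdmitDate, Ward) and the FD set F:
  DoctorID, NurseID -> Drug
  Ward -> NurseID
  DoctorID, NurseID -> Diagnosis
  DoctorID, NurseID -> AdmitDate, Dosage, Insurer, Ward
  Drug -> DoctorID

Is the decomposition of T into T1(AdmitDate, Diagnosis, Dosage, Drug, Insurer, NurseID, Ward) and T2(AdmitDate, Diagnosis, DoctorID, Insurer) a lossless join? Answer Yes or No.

No

The shared attributes are {AdmitDate, Diagnosis, Insurer} and {AdmitDate, Diagnosis, Insurer}⁺ = {AdmitDate, Diagnosis, Insurer}.
T1 ⊄ {AdmitDate, Diagnosis, Insurer} and T2 ⊄ {AdmitDate, Diagnosis, Insurer}, so the split is lossy.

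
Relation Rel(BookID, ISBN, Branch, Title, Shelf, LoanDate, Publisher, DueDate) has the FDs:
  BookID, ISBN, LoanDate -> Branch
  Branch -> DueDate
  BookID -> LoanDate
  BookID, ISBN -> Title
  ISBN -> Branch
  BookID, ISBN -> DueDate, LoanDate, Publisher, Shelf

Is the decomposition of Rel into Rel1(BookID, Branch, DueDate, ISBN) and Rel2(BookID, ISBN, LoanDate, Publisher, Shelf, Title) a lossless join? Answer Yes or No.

Yes

Rel1 ∩ Rel2 = {BookID, ISBN}; its closure under F is {BookID, Branch, DueDate, ISBN, LoanDate, Publisher, Shelf, Title}.
Rel1 is contained in that closure, so Rel1 ∩ Rel2 -> Rel1 holds and the join is lossless.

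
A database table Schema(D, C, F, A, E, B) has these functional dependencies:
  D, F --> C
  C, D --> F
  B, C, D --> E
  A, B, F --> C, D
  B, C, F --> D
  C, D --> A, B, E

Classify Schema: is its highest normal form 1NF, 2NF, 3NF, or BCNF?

BCNF

Candidate keys: {A, B, F}, {B, C, F}, {C, D}, {D, F}. Prime attributes: {A, B, C, D, F}.
Each dependency's left side is a superkey — BCNF holds.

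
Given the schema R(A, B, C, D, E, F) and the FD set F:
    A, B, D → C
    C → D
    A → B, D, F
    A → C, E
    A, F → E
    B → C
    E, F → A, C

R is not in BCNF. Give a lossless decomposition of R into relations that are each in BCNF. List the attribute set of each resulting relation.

Candidate keys of the original relation: {A}, {E, F}.
{A, B, C, D, E, F}: {C} determines {C, D} here but is not a superkey — split on C → D, giving {C, D} and {A, B, C, E, F}.
{C, D} has no BCNF violation.
{A, B, C, E, F}: {B} determines {B, C} here but is not a superkey — split on B → C, giving {B, C} and {A, B, E, F}.
{B, C} has no BCNF violation.
{A, B, E, F} has no BCNF violation.

{A, B, E, F}; {B, C}; {C, D}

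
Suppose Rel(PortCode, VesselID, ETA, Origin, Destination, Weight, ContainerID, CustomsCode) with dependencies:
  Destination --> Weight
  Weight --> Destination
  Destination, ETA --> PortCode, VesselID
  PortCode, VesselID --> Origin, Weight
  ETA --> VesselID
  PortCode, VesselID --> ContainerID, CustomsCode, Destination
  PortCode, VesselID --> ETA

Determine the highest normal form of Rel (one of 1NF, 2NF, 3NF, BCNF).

Candidate keys: {Destination, ETA}, {ETA, PortCode}, {ETA, Weight}, {PortCode, VesselID}. Prime attributes: {Destination, ETA, PortCode, VesselID, Weight}.
Destination --> Weight: {Destination}⁺ = {Destination, Weight}, which is not all of the attributes, so the left side is not a superkey — BCNF is violated.
But every attribute on its right side ({Weight}) is prime, and the same holds for every other non-superkey FD, so 3NF still holds.

3NF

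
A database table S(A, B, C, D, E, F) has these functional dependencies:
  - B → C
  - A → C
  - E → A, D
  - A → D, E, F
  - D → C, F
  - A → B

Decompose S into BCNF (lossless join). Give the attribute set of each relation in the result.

Candidate keys of the original relation: {A}, {E}.
{A, B, C, D, E, F}: {B} determines {B, C} here but is not a superkey — split on B → C, giving {B, C} and {A, B, D, E, F}.
{B, C} is in BCNF.
{A, B, D, E, F}: {D} determines {D, F} here but is not a superkey — split on D → F, giving {D, F} and {A, B, D, E}.
{D, F} is in BCNF.
{A, B, D, E} is in BCNF.

{A, B, D, E}; {B, C}; {D, F}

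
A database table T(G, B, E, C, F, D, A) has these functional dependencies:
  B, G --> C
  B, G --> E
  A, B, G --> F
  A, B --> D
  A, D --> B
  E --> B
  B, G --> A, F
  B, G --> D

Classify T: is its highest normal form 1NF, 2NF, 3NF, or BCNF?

3NF

Candidate keys: {A, D, G}, {B, G}, {E, G}. Prime attributes: {A, B, D, E, G}.
For A, B --> D we have {A, B}⁺ = {A, B, D}; {A, B} is not a superkey, so BCNF fails.
Its right-hand attributes {D} are all prime, as are those of every other non-superkey FD — the relation is in 3NF.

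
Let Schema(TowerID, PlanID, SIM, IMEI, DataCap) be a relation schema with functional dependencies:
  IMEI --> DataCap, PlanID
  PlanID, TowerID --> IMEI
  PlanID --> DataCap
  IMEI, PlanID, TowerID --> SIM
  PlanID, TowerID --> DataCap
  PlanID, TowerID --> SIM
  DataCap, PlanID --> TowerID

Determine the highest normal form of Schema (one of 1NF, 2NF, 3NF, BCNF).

BCNF

Candidate keys: {IMEI}, {PlanID}. Prime attributes: {IMEI, PlanID}.
Each dependency's left side is a superkey — BCNF holds.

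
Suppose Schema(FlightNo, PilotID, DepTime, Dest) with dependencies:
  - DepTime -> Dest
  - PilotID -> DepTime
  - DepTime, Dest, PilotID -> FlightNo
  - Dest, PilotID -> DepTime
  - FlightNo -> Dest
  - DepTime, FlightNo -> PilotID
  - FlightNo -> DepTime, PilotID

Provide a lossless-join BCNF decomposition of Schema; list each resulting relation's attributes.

{DepTime, Dest}; {DepTime, FlightNo, PilotID}

Candidate keys of the original relation: {FlightNo}, {PilotID}.
Within {DepTime, Dest, FlightNo, PilotID}: {DepTime}⁺ ∩ {DepTime, Dest, FlightNo, PilotID} = {DepTime, Dest}, not the whole set, so DepTime -> Dest violates BCNF; decompose into {DepTime, Dest} and {DepTime, FlightNo, PilotID}.
{DepTime, Dest} has no BCNF violation.
{DepTime, FlightNo, PilotID} has no BCNF violation.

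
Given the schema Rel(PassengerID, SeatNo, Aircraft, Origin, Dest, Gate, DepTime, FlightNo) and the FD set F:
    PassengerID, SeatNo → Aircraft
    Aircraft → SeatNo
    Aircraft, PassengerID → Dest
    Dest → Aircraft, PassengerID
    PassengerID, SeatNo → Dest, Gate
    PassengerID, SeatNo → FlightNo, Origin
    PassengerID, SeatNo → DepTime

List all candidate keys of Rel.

{Aircraft, PassengerID}, {Dest}, {PassengerID, SeatNo}

{Dest}⁺ = {Aircraft, DepTime, Dest, FlightNo, Gate, Origin, PassengerID, SeatNo} — all of the relation — so {Dest} is a candidate key.
{Aircraft, PassengerID}⁺ = {Aircraft, DepTime, Dest, FlightNo, Gate, Origin, PassengerID, SeatNo} — all of the relation — so {Aircraft, PassengerID} is a candidate key.
{PassengerID, SeatNo}⁺ = {Aircraft, DepTime, Dest, FlightNo, Gate, Origin, PassengerID, SeatNo} — all of the relation — so {PassengerID, SeatNo} is a candidate key.
No proper subset of any of these is a key, and no other minimal superkey exists.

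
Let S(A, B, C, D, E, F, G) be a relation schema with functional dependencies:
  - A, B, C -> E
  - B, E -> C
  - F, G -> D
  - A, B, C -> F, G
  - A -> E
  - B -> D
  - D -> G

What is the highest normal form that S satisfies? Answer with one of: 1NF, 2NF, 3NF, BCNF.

1NF

Candidate key: {A, B}. Prime attributes: {A, B}.
B, E -> C breaks BCNF: {B, E}⁺ = {B, C, D, E, G}, so {B, E} is not a superkey.
B, E -> C has non-prime {C} on the right and a non-superkey on the left, so 3NF fails.
{A} is a proper subset of the key {A, B}, and {A}⁺ contains the non-prime attribute {E} — a partial dependency, so 2NF is violated.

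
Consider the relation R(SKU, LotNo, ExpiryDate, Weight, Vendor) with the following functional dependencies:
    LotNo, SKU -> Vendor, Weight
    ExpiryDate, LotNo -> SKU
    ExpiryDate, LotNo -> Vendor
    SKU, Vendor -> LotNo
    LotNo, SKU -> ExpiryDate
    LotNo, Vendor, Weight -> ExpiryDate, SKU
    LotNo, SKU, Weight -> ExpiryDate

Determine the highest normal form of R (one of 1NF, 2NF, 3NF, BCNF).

Candidate keys: {ExpiryDate, LotNo}, {LotNo, SKU}, {LotNo, Vendor, Weight}, {SKU, Vendor}. Prime attributes: {ExpiryDate, LotNo, SKU, Vendor, Weight}.
The left-hand side of every FD is a superkey, so BCNF is satisfied.

BCNF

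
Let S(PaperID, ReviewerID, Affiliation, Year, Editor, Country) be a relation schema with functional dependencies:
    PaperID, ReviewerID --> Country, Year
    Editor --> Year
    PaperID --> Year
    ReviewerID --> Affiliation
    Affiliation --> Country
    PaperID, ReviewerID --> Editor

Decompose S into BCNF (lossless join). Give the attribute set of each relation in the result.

Candidate key of the original relation: {PaperID, ReviewerID}.
In {Affiliation, Country, Editor, PaperID, ReviewerID, Year}, {Editor} is not a superkey ({Editor}⁺ restricted to this set is {Editor, Year}), so split on Editor --> Year into {Editor, Year} and {Affiliation, Country, Editor, PaperID, ReviewerID}.
{Editor, Year} has no BCNF violation.
In {Affiliation, Country, Editor, PaperID, ReviewerID}, {ReviewerID} is not a superkey ({ReviewerID}⁺ restricted to this set is {Affiliation, Country, ReviewerID}), so split on ReviewerID --> Affiliation, Country into {Affiliation, Country, ReviewerID} and {Editor, PaperID, ReviewerID}.
In {Affiliation, Country, ReviewerID}, {Affiliation} is not a superkey ({Affiliation}⁺ restricted to this set is {Affiliation, Country}), so split on Affiliation --> Country into {Affiliation, Country} and {Affiliation, ReviewerID}.
{Affiliation, Country} has no BCNF violation.
{Affiliation, ReviewerID} has no BCNF violation.
{Editor, PaperID, ReviewerID} has no BCNF violation.

{Affiliation, Country}; {Affiliation, ReviewerID}; {Editor, PaperID, ReviewerID}; {Editor, Year}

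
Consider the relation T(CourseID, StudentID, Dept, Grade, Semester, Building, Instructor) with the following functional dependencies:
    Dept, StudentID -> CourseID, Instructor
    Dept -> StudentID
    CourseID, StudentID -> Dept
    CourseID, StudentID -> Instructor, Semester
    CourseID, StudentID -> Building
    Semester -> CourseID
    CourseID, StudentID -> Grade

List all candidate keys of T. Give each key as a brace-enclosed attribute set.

{Dept} is a candidate key since {Dept}⁺ = {Building, CourseID, Dept, Grade, Instructor, Semester, StudentID} covers every attribute.
{CourseID, StudentID} is a candidate key since {CourseID, StudentID}⁺ = {Building, CourseID, Dept, Grade, Instructor, Semester, StudentID} covers every attribute.
{Semester, StudentID} is a candidate key since {Semester, StudentID}⁺ = {Building, CourseID, Dept, Grade, Instructor, Semester, StudentID} covers every attribute.
These are minimal and exhaustive — every other superkey contains one of them.

{CourseID, StudentID}, {Dept}, {Semester, StudentID}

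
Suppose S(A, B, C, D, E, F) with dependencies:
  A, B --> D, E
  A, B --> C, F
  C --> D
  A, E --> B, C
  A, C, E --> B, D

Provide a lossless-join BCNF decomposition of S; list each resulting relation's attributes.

Candidate keys of the original relation: {A, B}, {A, E}.
{A, B, C, D, E, F}: {C} determines {C, D} here but is not a superkey — split on C --> D, giving {C, D} and {A, B, C, E, F}.
{C, D} is in BCNF.
{A, B, C, E, F} is in BCNF.

{A, B, C, E, F}; {C, D}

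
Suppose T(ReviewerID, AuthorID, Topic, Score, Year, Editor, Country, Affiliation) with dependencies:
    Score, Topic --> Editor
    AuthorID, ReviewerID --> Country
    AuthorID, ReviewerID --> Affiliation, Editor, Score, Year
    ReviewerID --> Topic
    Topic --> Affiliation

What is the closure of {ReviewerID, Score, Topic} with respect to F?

{Affiliation, Editor, ReviewerID, Score, Topic}

Start with {ReviewerID, Score, Topic}.
Score, Topic --> Editor applies; add {Editor} → now {Editor, ReviewerID, Score, Topic}.
Topic --> Affiliation applies; add {Affiliation} → now {Affiliation, Editor, ReviewerID, Score, Topic}.
No further FD applies.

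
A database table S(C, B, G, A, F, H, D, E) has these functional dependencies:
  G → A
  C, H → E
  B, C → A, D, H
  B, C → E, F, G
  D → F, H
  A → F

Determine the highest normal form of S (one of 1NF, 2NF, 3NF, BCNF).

Candidate key: {B, C}. Prime attributes: {B, C}.
G → A: {G}⁺ = {A, F, G}, which is not all of the attributes, so the left side is not a superkey — BCNF is violated.
G → A determines the non-prime attribute {A} from a non-superkey — 3NF is violated.
Checking every proper subset of each key, none determines a non-prime attribute — 2NF is satisfied.

2NF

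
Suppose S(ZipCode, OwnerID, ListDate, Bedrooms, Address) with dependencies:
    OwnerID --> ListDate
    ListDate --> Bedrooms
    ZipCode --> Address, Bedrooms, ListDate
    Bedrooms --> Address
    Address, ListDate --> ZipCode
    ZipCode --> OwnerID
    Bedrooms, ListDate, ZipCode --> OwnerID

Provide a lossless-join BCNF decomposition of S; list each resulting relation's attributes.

{Address, Bedrooms}; {Bedrooms, ListDate, OwnerID, ZipCode}

Candidate keys of the original relation: {ListDate}, {OwnerID}, {ZipCode}.
Within {Address, Bedrooms, ListDate, OwnerID, ZipCode}: {Bedrooms}⁺ ∩ {Address, Bedrooms, ListDate, OwnerID, ZipCode} = {Address, Bedrooms}, not the whole set, so Bedrooms --> Address violates BCNF; decompose into {Address, Bedrooms} and {Bedrooms, ListDate, OwnerID, ZipCode}.
{Address, Bedrooms} is in BCNF.
{Bedrooms, ListDate, OwnerID, ZipCode} is in BCNF.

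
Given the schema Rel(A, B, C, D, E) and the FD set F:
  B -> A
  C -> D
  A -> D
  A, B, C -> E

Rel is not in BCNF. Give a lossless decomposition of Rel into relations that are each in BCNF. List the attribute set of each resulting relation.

{A, B}; {A, D}; {B, C, E}

Candidate key of the original relation: {B, C}.
In {A, B, C, D, E}, {B} is not a superkey ({B}⁺ restricted to this set is {A, B, D}), so split on B -> A, D into {A, B, D} and {B, C, E}.
In {A, B, D}, {A} is not a superkey ({A}⁺ restricted to this set is {A, D}), so split on A -> D into {A, D} and {A, B}.
{A, D} is in BCNF.
{A, B} is in BCNF.
{B, C, E} is in BCNF.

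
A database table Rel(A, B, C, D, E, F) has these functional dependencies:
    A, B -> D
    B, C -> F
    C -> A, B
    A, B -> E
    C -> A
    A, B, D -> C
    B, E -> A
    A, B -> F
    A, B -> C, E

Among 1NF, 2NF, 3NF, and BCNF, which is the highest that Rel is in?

Candidate keys: {A, B}, {B, E}, {C}. Prime attributes: {A, B, C, E}.
Every FD has a superkey on the left, so the relation is in BCNF.

BCNF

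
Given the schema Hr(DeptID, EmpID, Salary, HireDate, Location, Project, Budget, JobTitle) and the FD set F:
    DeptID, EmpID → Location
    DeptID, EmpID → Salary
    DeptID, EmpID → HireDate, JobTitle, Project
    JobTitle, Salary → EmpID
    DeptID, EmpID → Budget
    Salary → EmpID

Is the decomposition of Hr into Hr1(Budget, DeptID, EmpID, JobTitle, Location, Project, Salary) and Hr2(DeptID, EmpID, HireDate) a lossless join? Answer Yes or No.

Yes

The shared attributes are {DeptID, EmpID} and {DeptID, EmpID}⁺ = {Budget, DeptID, EmpID, HireDate, JobTitle, Location, Project, Salary}.
Hr1 is contained in that closure, so Hr1 ∩ Hr2 → Hr1 holds and the join is lossless.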